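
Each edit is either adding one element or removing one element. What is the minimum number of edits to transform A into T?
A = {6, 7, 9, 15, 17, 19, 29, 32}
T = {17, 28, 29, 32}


Set A = {6, 7, 9, 15, 17, 19, 29, 32}
Set T = {17, 28, 29, 32}
Elements to remove from A (in A, not in T): {6, 7, 9, 15, 19} → 5 removals
Elements to add to A (in T, not in A): {28} → 1 additions
Total edits = 5 + 1 = 6

6


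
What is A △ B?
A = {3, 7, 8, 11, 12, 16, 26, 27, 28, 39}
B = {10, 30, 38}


Set A = {3, 7, 8, 11, 12, 16, 26, 27, 28, 39}
Set B = {10, 30, 38}
A △ B = (A \ B) ∪ (B \ A)
Elements in A but not B: {3, 7, 8, 11, 12, 16, 26, 27, 28, 39}
Elements in B but not A: {10, 30, 38}
A △ B = {3, 7, 8, 10, 11, 12, 16, 26, 27, 28, 30, 38, 39}

{3, 7, 8, 10, 11, 12, 16, 26, 27, 28, 30, 38, 39}


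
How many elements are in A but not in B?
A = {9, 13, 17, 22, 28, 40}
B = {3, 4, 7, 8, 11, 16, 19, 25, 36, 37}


Set A = {9, 13, 17, 22, 28, 40}
Set B = {3, 4, 7, 8, 11, 16, 19, 25, 36, 37}
A \ B = {9, 13, 17, 22, 28, 40}
|A \ B| = 6

6


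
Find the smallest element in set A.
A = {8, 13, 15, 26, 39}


Set A = {8, 13, 15, 26, 39}
Elements in ascending order: 8, 13, 15, 26, 39
The smallest element is 8.

8


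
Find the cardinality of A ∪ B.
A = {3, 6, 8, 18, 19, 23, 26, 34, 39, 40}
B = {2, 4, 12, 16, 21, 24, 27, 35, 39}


Set A = {3, 6, 8, 18, 19, 23, 26, 34, 39, 40}, |A| = 10
Set B = {2, 4, 12, 16, 21, 24, 27, 35, 39}, |B| = 9
A ∩ B = {39}, |A ∩ B| = 1
|A ∪ B| = |A| + |B| - |A ∩ B| = 10 + 9 - 1 = 18

18


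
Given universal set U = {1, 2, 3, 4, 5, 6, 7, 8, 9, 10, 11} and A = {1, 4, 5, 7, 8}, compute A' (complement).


Universal set U = {1, 2, 3, 4, 5, 6, 7, 8, 9, 10, 11}
Set A = {1, 4, 5, 7, 8}
A' = U \ A = elements in U but not in A
Checking each element of U:
1 (in A, exclude), 2 (not in A, include), 3 (not in A, include), 4 (in A, exclude), 5 (in A, exclude), 6 (not in A, include), 7 (in A, exclude), 8 (in A, exclude), 9 (not in A, include), 10 (not in A, include), 11 (not in A, include)
A' = {2, 3, 6, 9, 10, 11}

{2, 3, 6, 9, 10, 11}


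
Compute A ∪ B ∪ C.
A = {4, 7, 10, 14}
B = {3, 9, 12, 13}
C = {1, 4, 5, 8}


Set A = {4, 7, 10, 14}
Set B = {3, 9, 12, 13}
Set C = {1, 4, 5, 8}
First, A ∪ B = {3, 4, 7, 9, 10, 12, 13, 14}
Then, (A ∪ B) ∪ C = {1, 3, 4, 5, 7, 8, 9, 10, 12, 13, 14}

{1, 3, 4, 5, 7, 8, 9, 10, 12, 13, 14}


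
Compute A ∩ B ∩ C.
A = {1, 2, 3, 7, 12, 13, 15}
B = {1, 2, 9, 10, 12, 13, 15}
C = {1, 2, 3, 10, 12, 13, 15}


Set A = {1, 2, 3, 7, 12, 13, 15}
Set B = {1, 2, 9, 10, 12, 13, 15}
Set C = {1, 2, 3, 10, 12, 13, 15}
First, A ∩ B = {1, 2, 12, 13, 15}
Then, (A ∩ B) ∩ C = {1, 2, 12, 13, 15}

{1, 2, 12, 13, 15}


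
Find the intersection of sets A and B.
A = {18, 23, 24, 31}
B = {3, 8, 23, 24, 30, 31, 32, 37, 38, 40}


Set A = {18, 23, 24, 31}
Set B = {3, 8, 23, 24, 30, 31, 32, 37, 38, 40}
A ∩ B includes only elements in both sets.
Check each element of A against B:
18 ✗, 23 ✓, 24 ✓, 31 ✓
A ∩ B = {23, 24, 31}

{23, 24, 31}


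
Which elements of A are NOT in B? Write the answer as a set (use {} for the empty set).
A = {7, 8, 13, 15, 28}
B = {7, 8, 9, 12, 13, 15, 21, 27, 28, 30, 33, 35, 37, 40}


Set A = {7, 8, 13, 15, 28}
Set B = {7, 8, 9, 12, 13, 15, 21, 27, 28, 30, 33, 35, 37, 40}
Check each element of A against B:
7 ∈ B, 8 ∈ B, 13 ∈ B, 15 ∈ B, 28 ∈ B
Elements of A not in B: {}

{}


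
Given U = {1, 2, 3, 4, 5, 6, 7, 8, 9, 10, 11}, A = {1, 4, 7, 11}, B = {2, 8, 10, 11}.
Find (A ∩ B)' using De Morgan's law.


U = {1, 2, 3, 4, 5, 6, 7, 8, 9, 10, 11}
A = {1, 4, 7, 11}, B = {2, 8, 10, 11}
A ∩ B = {11}
(A ∩ B)' = U \ (A ∩ B) = {1, 2, 3, 4, 5, 6, 7, 8, 9, 10}
Verification via A' ∪ B': A' = {2, 3, 5, 6, 8, 9, 10}, B' = {1, 3, 4, 5, 6, 7, 9}
A' ∪ B' = {1, 2, 3, 4, 5, 6, 7, 8, 9, 10} ✓

{1, 2, 3, 4, 5, 6, 7, 8, 9, 10}


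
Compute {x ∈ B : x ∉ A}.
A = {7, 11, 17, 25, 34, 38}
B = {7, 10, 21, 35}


Set A = {7, 11, 17, 25, 34, 38}
Set B = {7, 10, 21, 35}
Check each element of B against A:
7 ∈ A, 10 ∉ A (include), 21 ∉ A (include), 35 ∉ A (include)
Elements of B not in A: {10, 21, 35}

{10, 21, 35}


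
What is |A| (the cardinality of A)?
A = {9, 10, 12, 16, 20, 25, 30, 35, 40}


Set A = {9, 10, 12, 16, 20, 25, 30, 35, 40}
Listing elements: 9, 10, 12, 16, 20, 25, 30, 35, 40
Counting: 9 elements
|A| = 9

9


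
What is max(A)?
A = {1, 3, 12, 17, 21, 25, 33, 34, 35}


Set A = {1, 3, 12, 17, 21, 25, 33, 34, 35}
Elements in ascending order: 1, 3, 12, 17, 21, 25, 33, 34, 35
The largest element is 35.

35


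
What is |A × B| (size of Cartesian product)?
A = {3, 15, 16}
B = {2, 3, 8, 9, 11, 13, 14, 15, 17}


Set A = {3, 15, 16} has 3 elements.
Set B = {2, 3, 8, 9, 11, 13, 14, 15, 17} has 9 elements.
|A × B| = |A| × |B| = 3 × 9 = 27

27


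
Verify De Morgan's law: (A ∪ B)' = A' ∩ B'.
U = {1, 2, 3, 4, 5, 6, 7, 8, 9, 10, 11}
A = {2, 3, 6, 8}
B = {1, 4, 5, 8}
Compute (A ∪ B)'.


U = {1, 2, 3, 4, 5, 6, 7, 8, 9, 10, 11}
A = {2, 3, 6, 8}, B = {1, 4, 5, 8}
A ∪ B = {1, 2, 3, 4, 5, 6, 8}
(A ∪ B)' = U \ (A ∪ B) = {7, 9, 10, 11}
Verification via A' ∩ B': A' = {1, 4, 5, 7, 9, 10, 11}, B' = {2, 3, 6, 7, 9, 10, 11}
A' ∩ B' = {7, 9, 10, 11} ✓

{7, 9, 10, 11}


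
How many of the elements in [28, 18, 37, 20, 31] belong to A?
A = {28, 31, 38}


Set A = {28, 31, 38}
Candidates: [28, 18, 37, 20, 31]
Check each candidate:
28 ∈ A, 18 ∉ A, 37 ∉ A, 20 ∉ A, 31 ∈ A
Count of candidates in A: 2

2


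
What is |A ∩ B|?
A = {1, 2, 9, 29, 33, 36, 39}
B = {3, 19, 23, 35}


Set A = {1, 2, 9, 29, 33, 36, 39}
Set B = {3, 19, 23, 35}
A ∩ B = {}
|A ∩ B| = 0

0


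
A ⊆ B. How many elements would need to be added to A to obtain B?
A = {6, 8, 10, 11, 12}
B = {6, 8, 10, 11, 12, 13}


Set A = {6, 8, 10, 11, 12}, |A| = 5
Set B = {6, 8, 10, 11, 12, 13}, |B| = 6
Since A ⊆ B: B \ A = {13}
|B| - |A| = 6 - 5 = 1

1


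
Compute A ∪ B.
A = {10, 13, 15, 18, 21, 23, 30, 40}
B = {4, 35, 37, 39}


Set A = {10, 13, 15, 18, 21, 23, 30, 40}
Set B = {4, 35, 37, 39}
A ∪ B includes all elements in either set.
Elements from A: {10, 13, 15, 18, 21, 23, 30, 40}
Elements from B not already included: {4, 35, 37, 39}
A ∪ B = {4, 10, 13, 15, 18, 21, 23, 30, 35, 37, 39, 40}

{4, 10, 13, 15, 18, 21, 23, 30, 35, 37, 39, 40}


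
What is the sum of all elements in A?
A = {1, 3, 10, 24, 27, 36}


Set A = {1, 3, 10, 24, 27, 36}
Sum = 1 + 3 + 10 + 24 + 27 + 36 = 101

101


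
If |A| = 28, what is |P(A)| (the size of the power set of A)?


The set has 28 elements.
The power set contains all possible subsets.
|P(A)| = 2^|A| = 2^28 = 268435456

268435456


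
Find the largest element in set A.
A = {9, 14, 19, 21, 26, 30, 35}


Set A = {9, 14, 19, 21, 26, 30, 35}
Elements in ascending order: 9, 14, 19, 21, 26, 30, 35
The largest element is 35.

35


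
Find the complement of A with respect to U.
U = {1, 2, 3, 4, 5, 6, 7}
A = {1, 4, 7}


Universal set U = {1, 2, 3, 4, 5, 6, 7}
Set A = {1, 4, 7}
A' = U \ A = elements in U but not in A
Checking each element of U:
1 (in A, exclude), 2 (not in A, include), 3 (not in A, include), 4 (in A, exclude), 5 (not in A, include), 6 (not in A, include), 7 (in A, exclude)
A' = {2, 3, 5, 6}

{2, 3, 5, 6}


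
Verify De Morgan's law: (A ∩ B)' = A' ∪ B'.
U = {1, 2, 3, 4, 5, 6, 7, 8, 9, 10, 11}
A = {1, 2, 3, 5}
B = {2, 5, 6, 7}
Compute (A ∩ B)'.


U = {1, 2, 3, 4, 5, 6, 7, 8, 9, 10, 11}
A = {1, 2, 3, 5}, B = {2, 5, 6, 7}
A ∩ B = {2, 5}
(A ∩ B)' = U \ (A ∩ B) = {1, 3, 4, 6, 7, 8, 9, 10, 11}
Verification via A' ∪ B': A' = {4, 6, 7, 8, 9, 10, 11}, B' = {1, 3, 4, 8, 9, 10, 11}
A' ∪ B' = {1, 3, 4, 6, 7, 8, 9, 10, 11} ✓

{1, 3, 4, 6, 7, 8, 9, 10, 11}


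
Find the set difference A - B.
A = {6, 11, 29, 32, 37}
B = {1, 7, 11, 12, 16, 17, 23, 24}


Set A = {6, 11, 29, 32, 37}
Set B = {1, 7, 11, 12, 16, 17, 23, 24}
A \ B includes elements in A that are not in B.
Check each element of A:
6 (not in B, keep), 11 (in B, remove), 29 (not in B, keep), 32 (not in B, keep), 37 (not in B, keep)
A \ B = {6, 29, 32, 37}

{6, 29, 32, 37}


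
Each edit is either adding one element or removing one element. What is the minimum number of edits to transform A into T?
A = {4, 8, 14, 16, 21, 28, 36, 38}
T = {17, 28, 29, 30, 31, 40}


Set A = {4, 8, 14, 16, 21, 28, 36, 38}
Set T = {17, 28, 29, 30, 31, 40}
Elements to remove from A (in A, not in T): {4, 8, 14, 16, 21, 36, 38} → 7 removals
Elements to add to A (in T, not in A): {17, 29, 30, 31, 40} → 5 additions
Total edits = 7 + 5 = 12

12


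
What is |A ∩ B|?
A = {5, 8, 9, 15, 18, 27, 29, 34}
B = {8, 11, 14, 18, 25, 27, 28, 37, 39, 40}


Set A = {5, 8, 9, 15, 18, 27, 29, 34}
Set B = {8, 11, 14, 18, 25, 27, 28, 37, 39, 40}
A ∩ B = {8, 18, 27}
|A ∩ B| = 3

3


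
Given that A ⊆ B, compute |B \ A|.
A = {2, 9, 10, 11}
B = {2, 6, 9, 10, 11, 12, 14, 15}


Set A = {2, 9, 10, 11}, |A| = 4
Set B = {2, 6, 9, 10, 11, 12, 14, 15}, |B| = 8
Since A ⊆ B: B \ A = {6, 12, 14, 15}
|B| - |A| = 8 - 4 = 4

4


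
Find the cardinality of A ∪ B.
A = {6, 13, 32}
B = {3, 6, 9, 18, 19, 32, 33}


Set A = {6, 13, 32}, |A| = 3
Set B = {3, 6, 9, 18, 19, 32, 33}, |B| = 7
A ∩ B = {6, 32}, |A ∩ B| = 2
|A ∪ B| = |A| + |B| - |A ∩ B| = 3 + 7 - 2 = 8

8


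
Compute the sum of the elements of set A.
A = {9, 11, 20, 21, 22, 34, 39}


Set A = {9, 11, 20, 21, 22, 34, 39}
Sum = 9 + 11 + 20 + 21 + 22 + 34 + 39 = 156

156


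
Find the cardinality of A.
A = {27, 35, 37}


Set A = {27, 35, 37}
Listing elements: 27, 35, 37
Counting: 3 elements
|A| = 3

3


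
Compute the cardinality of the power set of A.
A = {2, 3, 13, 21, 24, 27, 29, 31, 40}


Set A = {2, 3, 13, 21, 24, 27, 29, 31, 40}
|A| = 9
The power set P(A) contains all subsets of A.
|P(A)| = 2^|A| = 2^9 = 512

512


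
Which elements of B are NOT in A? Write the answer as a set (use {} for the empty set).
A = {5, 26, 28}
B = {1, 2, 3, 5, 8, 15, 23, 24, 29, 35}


Set A = {5, 26, 28}
Set B = {1, 2, 3, 5, 8, 15, 23, 24, 29, 35}
Check each element of B against A:
1 ∉ A (include), 2 ∉ A (include), 3 ∉ A (include), 5 ∈ A, 8 ∉ A (include), 15 ∉ A (include), 23 ∉ A (include), 24 ∉ A (include), 29 ∉ A (include), 35 ∉ A (include)
Elements of B not in A: {1, 2, 3, 8, 15, 23, 24, 29, 35}

{1, 2, 3, 8, 15, 23, 24, 29, 35}


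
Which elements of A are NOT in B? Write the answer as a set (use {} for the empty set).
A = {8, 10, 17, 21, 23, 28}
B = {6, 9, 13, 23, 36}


Set A = {8, 10, 17, 21, 23, 28}
Set B = {6, 9, 13, 23, 36}
Check each element of A against B:
8 ∉ B (include), 10 ∉ B (include), 17 ∉ B (include), 21 ∉ B (include), 23 ∈ B, 28 ∉ B (include)
Elements of A not in B: {8, 10, 17, 21, 28}

{8, 10, 17, 21, 28}


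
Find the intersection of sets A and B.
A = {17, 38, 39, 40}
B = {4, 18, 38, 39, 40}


Set A = {17, 38, 39, 40}
Set B = {4, 18, 38, 39, 40}
A ∩ B includes only elements in both sets.
Check each element of A against B:
17 ✗, 38 ✓, 39 ✓, 40 ✓
A ∩ B = {38, 39, 40}

{38, 39, 40}


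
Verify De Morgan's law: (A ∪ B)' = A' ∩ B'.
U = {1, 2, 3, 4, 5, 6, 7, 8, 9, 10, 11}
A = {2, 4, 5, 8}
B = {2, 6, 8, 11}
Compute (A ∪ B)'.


U = {1, 2, 3, 4, 5, 6, 7, 8, 9, 10, 11}
A = {2, 4, 5, 8}, B = {2, 6, 8, 11}
A ∪ B = {2, 4, 5, 6, 8, 11}
(A ∪ B)' = U \ (A ∪ B) = {1, 3, 7, 9, 10}
Verification via A' ∩ B': A' = {1, 3, 6, 7, 9, 10, 11}, B' = {1, 3, 4, 5, 7, 9, 10}
A' ∩ B' = {1, 3, 7, 9, 10} ✓

{1, 3, 7, 9, 10}


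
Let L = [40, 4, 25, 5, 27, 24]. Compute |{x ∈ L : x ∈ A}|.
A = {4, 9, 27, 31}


Set A = {4, 9, 27, 31}
Candidates: [40, 4, 25, 5, 27, 24]
Check each candidate:
40 ∉ A, 4 ∈ A, 25 ∉ A, 5 ∉ A, 27 ∈ A, 24 ∉ A
Count of candidates in A: 2

2


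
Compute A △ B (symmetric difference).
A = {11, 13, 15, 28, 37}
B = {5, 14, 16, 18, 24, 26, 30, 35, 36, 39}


Set A = {11, 13, 15, 28, 37}
Set B = {5, 14, 16, 18, 24, 26, 30, 35, 36, 39}
A △ B = (A \ B) ∪ (B \ A)
Elements in A but not B: {11, 13, 15, 28, 37}
Elements in B but not A: {5, 14, 16, 18, 24, 26, 30, 35, 36, 39}
A △ B = {5, 11, 13, 14, 15, 16, 18, 24, 26, 28, 30, 35, 36, 37, 39}

{5, 11, 13, 14, 15, 16, 18, 24, 26, 28, 30, 35, 36, 37, 39}


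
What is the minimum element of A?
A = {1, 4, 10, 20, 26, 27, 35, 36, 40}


Set A = {1, 4, 10, 20, 26, 27, 35, 36, 40}
Elements in ascending order: 1, 4, 10, 20, 26, 27, 35, 36, 40
The smallest element is 1.

1


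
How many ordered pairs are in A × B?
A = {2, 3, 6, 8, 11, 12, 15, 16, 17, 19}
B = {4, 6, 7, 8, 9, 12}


Set A = {2, 3, 6, 8, 11, 12, 15, 16, 17, 19} has 10 elements.
Set B = {4, 6, 7, 8, 9, 12} has 6 elements.
|A × B| = |A| × |B| = 10 × 6 = 60

60


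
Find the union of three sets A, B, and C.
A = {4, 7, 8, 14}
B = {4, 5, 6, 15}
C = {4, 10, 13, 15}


Set A = {4, 7, 8, 14}
Set B = {4, 5, 6, 15}
Set C = {4, 10, 13, 15}
First, A ∪ B = {4, 5, 6, 7, 8, 14, 15}
Then, (A ∪ B) ∪ C = {4, 5, 6, 7, 8, 10, 13, 14, 15}

{4, 5, 6, 7, 8, 10, 13, 14, 15}


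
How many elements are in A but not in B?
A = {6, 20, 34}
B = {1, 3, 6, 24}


Set A = {6, 20, 34}
Set B = {1, 3, 6, 24}
A \ B = {20, 34}
|A \ B| = 2

2


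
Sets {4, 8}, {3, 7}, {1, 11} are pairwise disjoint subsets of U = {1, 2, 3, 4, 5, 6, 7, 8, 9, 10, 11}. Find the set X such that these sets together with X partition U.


U = {1, 2, 3, 4, 5, 6, 7, 8, 9, 10, 11}
Shown blocks: {4, 8}, {3, 7}, {1, 11}
A partition's blocks are pairwise disjoint and cover U, so the missing block = U \ (union of shown blocks).
Union of shown blocks: {1, 3, 4, 7, 8, 11}
Missing block = U \ (union) = {2, 5, 6, 9, 10}

{2, 5, 6, 9, 10}


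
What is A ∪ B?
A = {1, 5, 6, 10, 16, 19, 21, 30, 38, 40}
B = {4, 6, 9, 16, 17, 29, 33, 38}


Set A = {1, 5, 6, 10, 16, 19, 21, 30, 38, 40}
Set B = {4, 6, 9, 16, 17, 29, 33, 38}
A ∪ B includes all elements in either set.
Elements from A: {1, 5, 6, 10, 16, 19, 21, 30, 38, 40}
Elements from B not already included: {4, 9, 17, 29, 33}
A ∪ B = {1, 4, 5, 6, 9, 10, 16, 17, 19, 21, 29, 30, 33, 38, 40}

{1, 4, 5, 6, 9, 10, 16, 17, 19, 21, 29, 30, 33, 38, 40}


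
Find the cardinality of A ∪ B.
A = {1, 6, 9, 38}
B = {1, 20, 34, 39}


Set A = {1, 6, 9, 38}, |A| = 4
Set B = {1, 20, 34, 39}, |B| = 4
A ∩ B = {1}, |A ∩ B| = 1
|A ∪ B| = |A| + |B| - |A ∩ B| = 4 + 4 - 1 = 7

7


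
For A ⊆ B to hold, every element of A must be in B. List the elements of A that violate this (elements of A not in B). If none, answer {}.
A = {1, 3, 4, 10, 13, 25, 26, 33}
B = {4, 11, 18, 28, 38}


Set A = {1, 3, 4, 10, 13, 25, 26, 33}
Set B = {4, 11, 18, 28, 38}
Check each element of A against B:
1 ∉ B (include), 3 ∉ B (include), 4 ∈ B, 10 ∉ B (include), 13 ∉ B (include), 25 ∉ B (include), 26 ∉ B (include), 33 ∉ B (include)
Elements of A not in B: {1, 3, 10, 13, 25, 26, 33}

{1, 3, 10, 13, 25, 26, 33}


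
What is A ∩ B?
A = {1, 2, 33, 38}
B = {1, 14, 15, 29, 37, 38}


Set A = {1, 2, 33, 38}
Set B = {1, 14, 15, 29, 37, 38}
A ∩ B includes only elements in both sets.
Check each element of A against B:
1 ✓, 2 ✗, 33 ✗, 38 ✓
A ∩ B = {1, 38}

{1, 38}


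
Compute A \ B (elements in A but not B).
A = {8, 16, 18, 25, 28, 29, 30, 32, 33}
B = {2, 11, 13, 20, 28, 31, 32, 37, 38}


Set A = {8, 16, 18, 25, 28, 29, 30, 32, 33}
Set B = {2, 11, 13, 20, 28, 31, 32, 37, 38}
A \ B includes elements in A that are not in B.
Check each element of A:
8 (not in B, keep), 16 (not in B, keep), 18 (not in B, keep), 25 (not in B, keep), 28 (in B, remove), 29 (not in B, keep), 30 (not in B, keep), 32 (in B, remove), 33 (not in B, keep)
A \ B = {8, 16, 18, 25, 29, 30, 33}

{8, 16, 18, 25, 29, 30, 33}


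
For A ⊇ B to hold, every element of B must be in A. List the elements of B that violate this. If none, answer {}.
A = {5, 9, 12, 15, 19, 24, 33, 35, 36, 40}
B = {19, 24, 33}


Set A = {5, 9, 12, 15, 19, 24, 33, 35, 36, 40}
Set B = {19, 24, 33}
Check each element of B against A:
19 ∈ A, 24 ∈ A, 33 ∈ A
Elements of B not in A: {}

{}


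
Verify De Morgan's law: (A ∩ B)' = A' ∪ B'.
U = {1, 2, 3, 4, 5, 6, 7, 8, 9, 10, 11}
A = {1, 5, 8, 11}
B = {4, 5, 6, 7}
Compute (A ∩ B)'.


U = {1, 2, 3, 4, 5, 6, 7, 8, 9, 10, 11}
A = {1, 5, 8, 11}, B = {4, 5, 6, 7}
A ∩ B = {5}
(A ∩ B)' = U \ (A ∩ B) = {1, 2, 3, 4, 6, 7, 8, 9, 10, 11}
Verification via A' ∪ B': A' = {2, 3, 4, 6, 7, 9, 10}, B' = {1, 2, 3, 8, 9, 10, 11}
A' ∪ B' = {1, 2, 3, 4, 6, 7, 8, 9, 10, 11} ✓

{1, 2, 3, 4, 6, 7, 8, 9, 10, 11}


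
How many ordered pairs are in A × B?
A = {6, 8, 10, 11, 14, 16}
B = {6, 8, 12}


Set A = {6, 8, 10, 11, 14, 16} has 6 elements.
Set B = {6, 8, 12} has 3 elements.
|A × B| = |A| × |B| = 6 × 3 = 18

18


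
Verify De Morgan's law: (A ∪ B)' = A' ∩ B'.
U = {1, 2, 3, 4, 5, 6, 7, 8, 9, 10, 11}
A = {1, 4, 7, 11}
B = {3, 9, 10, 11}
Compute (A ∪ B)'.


U = {1, 2, 3, 4, 5, 6, 7, 8, 9, 10, 11}
A = {1, 4, 7, 11}, B = {3, 9, 10, 11}
A ∪ B = {1, 3, 4, 7, 9, 10, 11}
(A ∪ B)' = U \ (A ∪ B) = {2, 5, 6, 8}
Verification via A' ∩ B': A' = {2, 3, 5, 6, 8, 9, 10}, B' = {1, 2, 4, 5, 6, 7, 8}
A' ∩ B' = {2, 5, 6, 8} ✓

{2, 5, 6, 8}


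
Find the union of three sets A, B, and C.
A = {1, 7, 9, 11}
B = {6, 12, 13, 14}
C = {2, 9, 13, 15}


Set A = {1, 7, 9, 11}
Set B = {6, 12, 13, 14}
Set C = {2, 9, 13, 15}
First, A ∪ B = {1, 6, 7, 9, 11, 12, 13, 14}
Then, (A ∪ B) ∪ C = {1, 2, 6, 7, 9, 11, 12, 13, 14, 15}

{1, 2, 6, 7, 9, 11, 12, 13, 14, 15}


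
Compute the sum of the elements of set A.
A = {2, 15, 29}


Set A = {2, 15, 29}
Sum = 2 + 15 + 29 = 46

46


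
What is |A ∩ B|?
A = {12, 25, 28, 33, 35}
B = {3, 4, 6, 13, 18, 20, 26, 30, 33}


Set A = {12, 25, 28, 33, 35}
Set B = {3, 4, 6, 13, 18, 20, 26, 30, 33}
A ∩ B = {33}
|A ∩ B| = 1

1


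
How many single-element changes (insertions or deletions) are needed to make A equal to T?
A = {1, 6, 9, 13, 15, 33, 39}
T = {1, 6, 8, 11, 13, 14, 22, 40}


Set A = {1, 6, 9, 13, 15, 33, 39}
Set T = {1, 6, 8, 11, 13, 14, 22, 40}
Elements to remove from A (in A, not in T): {9, 15, 33, 39} → 4 removals
Elements to add to A (in T, not in A): {8, 11, 14, 22, 40} → 5 additions
Total edits = 4 + 5 = 9

9


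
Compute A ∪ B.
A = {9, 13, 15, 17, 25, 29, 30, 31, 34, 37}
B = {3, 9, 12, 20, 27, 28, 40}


Set A = {9, 13, 15, 17, 25, 29, 30, 31, 34, 37}
Set B = {3, 9, 12, 20, 27, 28, 40}
A ∪ B includes all elements in either set.
Elements from A: {9, 13, 15, 17, 25, 29, 30, 31, 34, 37}
Elements from B not already included: {3, 12, 20, 27, 28, 40}
A ∪ B = {3, 9, 12, 13, 15, 17, 20, 25, 27, 28, 29, 30, 31, 34, 37, 40}

{3, 9, 12, 13, 15, 17, 20, 25, 27, 28, 29, 30, 31, 34, 37, 40}


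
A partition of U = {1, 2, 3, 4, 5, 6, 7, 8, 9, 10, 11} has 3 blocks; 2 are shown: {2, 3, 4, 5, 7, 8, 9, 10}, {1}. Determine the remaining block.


U = {1, 2, 3, 4, 5, 6, 7, 8, 9, 10, 11}
Shown blocks: {2, 3, 4, 5, 7, 8, 9, 10}, {1}
A partition's blocks are pairwise disjoint and cover U, so the missing block = U \ (union of shown blocks).
Union of shown blocks: {1, 2, 3, 4, 5, 7, 8, 9, 10}
Missing block = U \ (union) = {6, 11}

{6, 11}


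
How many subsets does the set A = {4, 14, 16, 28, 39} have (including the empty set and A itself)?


Set A = {4, 14, 16, 28, 39}
|A| = 5
The power set P(A) contains all subsets of A.
|P(A)| = 2^|A| = 2^5 = 32

32


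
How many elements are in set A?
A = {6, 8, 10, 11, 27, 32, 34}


Set A = {6, 8, 10, 11, 27, 32, 34}
Listing elements: 6, 8, 10, 11, 27, 32, 34
Counting: 7 elements
|A| = 7

7


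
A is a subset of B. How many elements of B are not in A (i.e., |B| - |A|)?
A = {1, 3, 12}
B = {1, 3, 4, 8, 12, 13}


Set A = {1, 3, 12}, |A| = 3
Set B = {1, 3, 4, 8, 12, 13}, |B| = 6
Since A ⊆ B: B \ A = {4, 8, 13}
|B| - |A| = 6 - 3 = 3

3


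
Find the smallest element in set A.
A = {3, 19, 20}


Set A = {3, 19, 20}
Elements in ascending order: 3, 19, 20
The smallest element is 3.

3


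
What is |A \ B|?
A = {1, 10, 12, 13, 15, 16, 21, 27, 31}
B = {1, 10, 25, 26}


Set A = {1, 10, 12, 13, 15, 16, 21, 27, 31}
Set B = {1, 10, 25, 26}
A \ B = {12, 13, 15, 16, 21, 27, 31}
|A \ B| = 7

7


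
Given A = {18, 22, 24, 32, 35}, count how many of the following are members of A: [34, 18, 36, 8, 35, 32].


Set A = {18, 22, 24, 32, 35}
Candidates: [34, 18, 36, 8, 35, 32]
Check each candidate:
34 ∉ A, 18 ∈ A, 36 ∉ A, 8 ∉ A, 35 ∈ A, 32 ∈ A
Count of candidates in A: 3

3


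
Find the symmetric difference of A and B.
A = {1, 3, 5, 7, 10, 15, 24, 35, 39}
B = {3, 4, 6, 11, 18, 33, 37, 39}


Set A = {1, 3, 5, 7, 10, 15, 24, 35, 39}
Set B = {3, 4, 6, 11, 18, 33, 37, 39}
A △ B = (A \ B) ∪ (B \ A)
Elements in A but not B: {1, 5, 7, 10, 15, 24, 35}
Elements in B but not A: {4, 6, 11, 18, 33, 37}
A △ B = {1, 4, 5, 6, 7, 10, 11, 15, 18, 24, 33, 35, 37}

{1, 4, 5, 6, 7, 10, 11, 15, 18, 24, 33, 35, 37}


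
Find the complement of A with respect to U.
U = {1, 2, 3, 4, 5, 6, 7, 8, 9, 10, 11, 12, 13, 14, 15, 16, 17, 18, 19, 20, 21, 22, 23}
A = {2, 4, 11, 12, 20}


Universal set U = {1, 2, 3, 4, 5, 6, 7, 8, 9, 10, 11, 12, 13, 14, 15, 16, 17, 18, 19, 20, 21, 22, 23}
Set A = {2, 4, 11, 12, 20}
A' = U \ A = elements in U but not in A
Checking each element of U:
1 (not in A, include), 2 (in A, exclude), 3 (not in A, include), 4 (in A, exclude), 5 (not in A, include), 6 (not in A, include), 7 (not in A, include), 8 (not in A, include), 9 (not in A, include), 10 (not in A, include), 11 (in A, exclude), 12 (in A, exclude), 13 (not in A, include), 14 (not in A, include), 15 (not in A, include), 16 (not in A, include), 17 (not in A, include), 18 (not in A, include), 19 (not in A, include), 20 (in A, exclude), 21 (not in A, include), 22 (not in A, include), 23 (not in A, include)
A' = {1, 3, 5, 6, 7, 8, 9, 10, 13, 14, 15, 16, 17, 18, 19, 21, 22, 23}

{1, 3, 5, 6, 7, 8, 9, 10, 13, 14, 15, 16, 17, 18, 19, 21, 22, 23}


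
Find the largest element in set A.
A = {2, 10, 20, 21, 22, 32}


Set A = {2, 10, 20, 21, 22, 32}
Elements in ascending order: 2, 10, 20, 21, 22, 32
The largest element is 32.

32


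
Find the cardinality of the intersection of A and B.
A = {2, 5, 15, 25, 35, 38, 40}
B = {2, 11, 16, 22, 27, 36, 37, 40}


Set A = {2, 5, 15, 25, 35, 38, 40}
Set B = {2, 11, 16, 22, 27, 36, 37, 40}
A ∩ B = {2, 40}
|A ∩ B| = 2

2


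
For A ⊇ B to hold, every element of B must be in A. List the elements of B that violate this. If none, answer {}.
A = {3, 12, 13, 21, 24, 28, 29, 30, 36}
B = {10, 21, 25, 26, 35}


Set A = {3, 12, 13, 21, 24, 28, 29, 30, 36}
Set B = {10, 21, 25, 26, 35}
Check each element of B against A:
10 ∉ A (include), 21 ∈ A, 25 ∉ A (include), 26 ∉ A (include), 35 ∉ A (include)
Elements of B not in A: {10, 25, 26, 35}

{10, 25, 26, 35}


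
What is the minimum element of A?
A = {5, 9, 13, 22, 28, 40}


Set A = {5, 9, 13, 22, 28, 40}
Elements in ascending order: 5, 9, 13, 22, 28, 40
The smallest element is 5.

5


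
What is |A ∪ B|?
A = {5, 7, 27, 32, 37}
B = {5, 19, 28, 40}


Set A = {5, 7, 27, 32, 37}, |A| = 5
Set B = {5, 19, 28, 40}, |B| = 4
A ∩ B = {5}, |A ∩ B| = 1
|A ∪ B| = |A| + |B| - |A ∩ B| = 5 + 4 - 1 = 8

8


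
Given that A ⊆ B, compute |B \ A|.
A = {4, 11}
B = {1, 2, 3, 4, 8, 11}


Set A = {4, 11}, |A| = 2
Set B = {1, 2, 3, 4, 8, 11}, |B| = 6
Since A ⊆ B: B \ A = {1, 2, 3, 8}
|B| - |A| = 6 - 2 = 4

4


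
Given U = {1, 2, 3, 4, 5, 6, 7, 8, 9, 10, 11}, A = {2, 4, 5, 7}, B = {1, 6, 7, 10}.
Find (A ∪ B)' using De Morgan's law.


U = {1, 2, 3, 4, 5, 6, 7, 8, 9, 10, 11}
A = {2, 4, 5, 7}, B = {1, 6, 7, 10}
A ∪ B = {1, 2, 4, 5, 6, 7, 10}
(A ∪ B)' = U \ (A ∪ B) = {3, 8, 9, 11}
Verification via A' ∩ B': A' = {1, 3, 6, 8, 9, 10, 11}, B' = {2, 3, 4, 5, 8, 9, 11}
A' ∩ B' = {3, 8, 9, 11} ✓

{3, 8, 9, 11}


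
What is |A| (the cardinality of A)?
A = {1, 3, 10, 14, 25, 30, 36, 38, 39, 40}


Set A = {1, 3, 10, 14, 25, 30, 36, 38, 39, 40}
Listing elements: 1, 3, 10, 14, 25, 30, 36, 38, 39, 40
Counting: 10 elements
|A| = 10

10


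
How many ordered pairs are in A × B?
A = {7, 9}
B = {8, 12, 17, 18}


Set A = {7, 9} has 2 elements.
Set B = {8, 12, 17, 18} has 4 elements.
|A × B| = |A| × |B| = 2 × 4 = 8

8


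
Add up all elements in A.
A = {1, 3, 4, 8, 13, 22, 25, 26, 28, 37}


Set A = {1, 3, 4, 8, 13, 22, 25, 26, 28, 37}
Sum = 1 + 3 + 4 + 8 + 13 + 22 + 25 + 26 + 28 + 37 = 167

167


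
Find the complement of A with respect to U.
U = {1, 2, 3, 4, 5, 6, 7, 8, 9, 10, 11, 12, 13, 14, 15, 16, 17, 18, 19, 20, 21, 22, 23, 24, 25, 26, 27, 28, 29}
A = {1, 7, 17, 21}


Universal set U = {1, 2, 3, 4, 5, 6, 7, 8, 9, 10, 11, 12, 13, 14, 15, 16, 17, 18, 19, 20, 21, 22, 23, 24, 25, 26, 27, 28, 29}
Set A = {1, 7, 17, 21}
A' = U \ A = elements in U but not in A
Checking each element of U:
1 (in A, exclude), 2 (not in A, include), 3 (not in A, include), 4 (not in A, include), 5 (not in A, include), 6 (not in A, include), 7 (in A, exclude), 8 (not in A, include), 9 (not in A, include), 10 (not in A, include), 11 (not in A, include), 12 (not in A, include), 13 (not in A, include), 14 (not in A, include), 15 (not in A, include), 16 (not in A, include), 17 (in A, exclude), 18 (not in A, include), 19 (not in A, include), 20 (not in A, include), 21 (in A, exclude), 22 (not in A, include), 23 (not in A, include), 24 (not in A, include), 25 (not in A, include), 26 (not in A, include), 27 (not in A, include), 28 (not in A, include), 29 (not in A, include)
A' = {2, 3, 4, 5, 6, 8, 9, 10, 11, 12, 13, 14, 15, 16, 18, 19, 20, 22, 23, 24, 25, 26, 27, 28, 29}

{2, 3, 4, 5, 6, 8, 9, 10, 11, 12, 13, 14, 15, 16, 18, 19, 20, 22, 23, 24, 25, 26, 27, 28, 29}


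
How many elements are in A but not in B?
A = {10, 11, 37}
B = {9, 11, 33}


Set A = {10, 11, 37}
Set B = {9, 11, 33}
A \ B = {10, 37}
|A \ B| = 2

2


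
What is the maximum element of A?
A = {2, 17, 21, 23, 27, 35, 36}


Set A = {2, 17, 21, 23, 27, 35, 36}
Elements in ascending order: 2, 17, 21, 23, 27, 35, 36
The largest element is 36.

36


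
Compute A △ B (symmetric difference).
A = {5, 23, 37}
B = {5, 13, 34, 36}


Set A = {5, 23, 37}
Set B = {5, 13, 34, 36}
A △ B = (A \ B) ∪ (B \ A)
Elements in A but not B: {23, 37}
Elements in B but not A: {13, 34, 36}
A △ B = {13, 23, 34, 36, 37}

{13, 23, 34, 36, 37}


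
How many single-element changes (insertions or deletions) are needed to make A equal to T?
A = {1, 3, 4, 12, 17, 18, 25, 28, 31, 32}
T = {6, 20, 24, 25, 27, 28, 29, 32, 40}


Set A = {1, 3, 4, 12, 17, 18, 25, 28, 31, 32}
Set T = {6, 20, 24, 25, 27, 28, 29, 32, 40}
Elements to remove from A (in A, not in T): {1, 3, 4, 12, 17, 18, 31} → 7 removals
Elements to add to A (in T, not in A): {6, 20, 24, 27, 29, 40} → 6 additions
Total edits = 7 + 6 = 13

13


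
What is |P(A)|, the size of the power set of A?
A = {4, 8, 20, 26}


Set A = {4, 8, 20, 26}
|A| = 4
The power set P(A) contains all subsets of A.
|P(A)| = 2^|A| = 2^4 = 16

16


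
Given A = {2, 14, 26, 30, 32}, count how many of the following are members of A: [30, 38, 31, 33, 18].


Set A = {2, 14, 26, 30, 32}
Candidates: [30, 38, 31, 33, 18]
Check each candidate:
30 ∈ A, 38 ∉ A, 31 ∉ A, 33 ∉ A, 18 ∉ A
Count of candidates in A: 1

1


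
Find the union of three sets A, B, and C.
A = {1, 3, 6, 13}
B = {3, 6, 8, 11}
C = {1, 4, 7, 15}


Set A = {1, 3, 6, 13}
Set B = {3, 6, 8, 11}
Set C = {1, 4, 7, 15}
First, A ∪ B = {1, 3, 6, 8, 11, 13}
Then, (A ∪ B) ∪ C = {1, 3, 4, 6, 7, 8, 11, 13, 15}

{1, 3, 4, 6, 7, 8, 11, 13, 15}


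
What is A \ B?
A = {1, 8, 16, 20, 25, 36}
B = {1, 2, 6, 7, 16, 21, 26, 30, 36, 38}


Set A = {1, 8, 16, 20, 25, 36}
Set B = {1, 2, 6, 7, 16, 21, 26, 30, 36, 38}
A \ B includes elements in A that are not in B.
Check each element of A:
1 (in B, remove), 8 (not in B, keep), 16 (in B, remove), 20 (not in B, keep), 25 (not in B, keep), 36 (in B, remove)
A \ B = {8, 20, 25}

{8, 20, 25}


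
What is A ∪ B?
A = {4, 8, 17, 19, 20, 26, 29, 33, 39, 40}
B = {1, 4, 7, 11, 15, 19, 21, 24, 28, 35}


Set A = {4, 8, 17, 19, 20, 26, 29, 33, 39, 40}
Set B = {1, 4, 7, 11, 15, 19, 21, 24, 28, 35}
A ∪ B includes all elements in either set.
Elements from A: {4, 8, 17, 19, 20, 26, 29, 33, 39, 40}
Elements from B not already included: {1, 7, 11, 15, 21, 24, 28, 35}
A ∪ B = {1, 4, 7, 8, 11, 15, 17, 19, 20, 21, 24, 26, 28, 29, 33, 35, 39, 40}

{1, 4, 7, 8, 11, 15, 17, 19, 20, 21, 24, 26, 28, 29, 33, 35, 39, 40}


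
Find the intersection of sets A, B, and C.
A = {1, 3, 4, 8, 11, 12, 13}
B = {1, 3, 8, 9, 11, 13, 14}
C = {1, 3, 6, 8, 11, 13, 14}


Set A = {1, 3, 4, 8, 11, 12, 13}
Set B = {1, 3, 8, 9, 11, 13, 14}
Set C = {1, 3, 6, 8, 11, 13, 14}
First, A ∩ B = {1, 3, 8, 11, 13}
Then, (A ∩ B) ∩ C = {1, 3, 8, 11, 13}

{1, 3, 8, 11, 13}


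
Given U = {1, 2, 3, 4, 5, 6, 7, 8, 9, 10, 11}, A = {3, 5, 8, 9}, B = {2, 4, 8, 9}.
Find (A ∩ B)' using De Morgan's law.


U = {1, 2, 3, 4, 5, 6, 7, 8, 9, 10, 11}
A = {3, 5, 8, 9}, B = {2, 4, 8, 9}
A ∩ B = {8, 9}
(A ∩ B)' = U \ (A ∩ B) = {1, 2, 3, 4, 5, 6, 7, 10, 11}
Verification via A' ∪ B': A' = {1, 2, 4, 6, 7, 10, 11}, B' = {1, 3, 5, 6, 7, 10, 11}
A' ∪ B' = {1, 2, 3, 4, 5, 6, 7, 10, 11} ✓

{1, 2, 3, 4, 5, 6, 7, 10, 11}


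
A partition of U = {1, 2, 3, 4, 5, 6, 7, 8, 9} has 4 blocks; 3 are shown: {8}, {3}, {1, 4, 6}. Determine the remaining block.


U = {1, 2, 3, 4, 5, 6, 7, 8, 9}
Shown blocks: {8}, {3}, {1, 4, 6}
A partition's blocks are pairwise disjoint and cover U, so the missing block = U \ (union of shown blocks).
Union of shown blocks: {1, 3, 4, 6, 8}
Missing block = U \ (union) = {2, 5, 7, 9}

{2, 5, 7, 9}


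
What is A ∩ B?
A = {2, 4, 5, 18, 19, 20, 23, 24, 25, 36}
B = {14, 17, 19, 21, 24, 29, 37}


Set A = {2, 4, 5, 18, 19, 20, 23, 24, 25, 36}
Set B = {14, 17, 19, 21, 24, 29, 37}
A ∩ B includes only elements in both sets.
Check each element of A against B:
2 ✗, 4 ✗, 5 ✗, 18 ✗, 19 ✓, 20 ✗, 23 ✗, 24 ✓, 25 ✗, 36 ✗
A ∩ B = {19, 24}

{19, 24}


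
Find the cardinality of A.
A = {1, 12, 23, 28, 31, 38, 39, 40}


Set A = {1, 12, 23, 28, 31, 38, 39, 40}
Listing elements: 1, 12, 23, 28, 31, 38, 39, 40
Counting: 8 elements
|A| = 8

8


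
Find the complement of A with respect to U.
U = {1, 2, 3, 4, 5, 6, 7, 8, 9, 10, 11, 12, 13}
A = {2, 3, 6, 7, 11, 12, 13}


Universal set U = {1, 2, 3, 4, 5, 6, 7, 8, 9, 10, 11, 12, 13}
Set A = {2, 3, 6, 7, 11, 12, 13}
A' = U \ A = elements in U but not in A
Checking each element of U:
1 (not in A, include), 2 (in A, exclude), 3 (in A, exclude), 4 (not in A, include), 5 (not in A, include), 6 (in A, exclude), 7 (in A, exclude), 8 (not in A, include), 9 (not in A, include), 10 (not in A, include), 11 (in A, exclude), 12 (in A, exclude), 13 (in A, exclude)
A' = {1, 4, 5, 8, 9, 10}

{1, 4, 5, 8, 9, 10}


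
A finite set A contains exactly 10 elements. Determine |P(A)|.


The set has 10 elements.
The power set contains all possible subsets.
|P(A)| = 2^|A| = 2^10 = 1024

1024


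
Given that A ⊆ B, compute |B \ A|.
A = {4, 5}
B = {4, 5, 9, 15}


Set A = {4, 5}, |A| = 2
Set B = {4, 5, 9, 15}, |B| = 4
Since A ⊆ B: B \ A = {9, 15}
|B| - |A| = 4 - 2 = 2

2


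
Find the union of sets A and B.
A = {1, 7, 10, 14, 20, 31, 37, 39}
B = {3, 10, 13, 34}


Set A = {1, 7, 10, 14, 20, 31, 37, 39}
Set B = {3, 10, 13, 34}
A ∪ B includes all elements in either set.
Elements from A: {1, 7, 10, 14, 20, 31, 37, 39}
Elements from B not already included: {3, 13, 34}
A ∪ B = {1, 3, 7, 10, 13, 14, 20, 31, 34, 37, 39}

{1, 3, 7, 10, 13, 14, 20, 31, 34, 37, 39}


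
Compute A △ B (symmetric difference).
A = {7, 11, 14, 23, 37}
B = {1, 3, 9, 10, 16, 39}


Set A = {7, 11, 14, 23, 37}
Set B = {1, 3, 9, 10, 16, 39}
A △ B = (A \ B) ∪ (B \ A)
Elements in A but not B: {7, 11, 14, 23, 37}
Elements in B but not A: {1, 3, 9, 10, 16, 39}
A △ B = {1, 3, 7, 9, 10, 11, 14, 16, 23, 37, 39}

{1, 3, 7, 9, 10, 11, 14, 16, 23, 37, 39}


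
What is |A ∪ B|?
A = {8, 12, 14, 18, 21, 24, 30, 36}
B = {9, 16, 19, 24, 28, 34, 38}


Set A = {8, 12, 14, 18, 21, 24, 30, 36}, |A| = 8
Set B = {9, 16, 19, 24, 28, 34, 38}, |B| = 7
A ∩ B = {24}, |A ∩ B| = 1
|A ∪ B| = |A| + |B| - |A ∩ B| = 8 + 7 - 1 = 14

14


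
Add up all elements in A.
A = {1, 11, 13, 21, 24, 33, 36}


Set A = {1, 11, 13, 21, 24, 33, 36}
Sum = 1 + 11 + 13 + 21 + 24 + 33 + 36 = 139

139


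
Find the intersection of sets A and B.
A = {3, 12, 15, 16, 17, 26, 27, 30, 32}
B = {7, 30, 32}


Set A = {3, 12, 15, 16, 17, 26, 27, 30, 32}
Set B = {7, 30, 32}
A ∩ B includes only elements in both sets.
Check each element of A against B:
3 ✗, 12 ✗, 15 ✗, 16 ✗, 17 ✗, 26 ✗, 27 ✗, 30 ✓, 32 ✓
A ∩ B = {30, 32}

{30, 32}


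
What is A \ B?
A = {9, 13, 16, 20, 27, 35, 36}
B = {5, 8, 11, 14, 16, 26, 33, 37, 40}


Set A = {9, 13, 16, 20, 27, 35, 36}
Set B = {5, 8, 11, 14, 16, 26, 33, 37, 40}
A \ B includes elements in A that are not in B.
Check each element of A:
9 (not in B, keep), 13 (not in B, keep), 16 (in B, remove), 20 (not in B, keep), 27 (not in B, keep), 35 (not in B, keep), 36 (not in B, keep)
A \ B = {9, 13, 20, 27, 35, 36}

{9, 13, 20, 27, 35, 36}


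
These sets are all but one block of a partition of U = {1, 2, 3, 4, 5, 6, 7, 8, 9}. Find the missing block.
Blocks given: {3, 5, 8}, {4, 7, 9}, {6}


U = {1, 2, 3, 4, 5, 6, 7, 8, 9}
Shown blocks: {3, 5, 8}, {4, 7, 9}, {6}
A partition's blocks are pairwise disjoint and cover U, so the missing block = U \ (union of shown blocks).
Union of shown blocks: {3, 4, 5, 6, 7, 8, 9}
Missing block = U \ (union) = {1, 2}

{1, 2}


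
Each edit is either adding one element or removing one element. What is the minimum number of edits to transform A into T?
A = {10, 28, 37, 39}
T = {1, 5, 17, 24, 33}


Set A = {10, 28, 37, 39}
Set T = {1, 5, 17, 24, 33}
Elements to remove from A (in A, not in T): {10, 28, 37, 39} → 4 removals
Elements to add to A (in T, not in A): {1, 5, 17, 24, 33} → 5 additions
Total edits = 4 + 5 = 9

9


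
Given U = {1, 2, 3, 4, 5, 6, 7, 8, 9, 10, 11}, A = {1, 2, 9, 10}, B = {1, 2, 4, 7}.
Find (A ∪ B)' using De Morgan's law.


U = {1, 2, 3, 4, 5, 6, 7, 8, 9, 10, 11}
A = {1, 2, 9, 10}, B = {1, 2, 4, 7}
A ∪ B = {1, 2, 4, 7, 9, 10}
(A ∪ B)' = U \ (A ∪ B) = {3, 5, 6, 8, 11}
Verification via A' ∩ B': A' = {3, 4, 5, 6, 7, 8, 11}, B' = {3, 5, 6, 8, 9, 10, 11}
A' ∩ B' = {3, 5, 6, 8, 11} ✓

{3, 5, 6, 8, 11}


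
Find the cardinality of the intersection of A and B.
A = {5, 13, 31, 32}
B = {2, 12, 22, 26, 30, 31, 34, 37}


Set A = {5, 13, 31, 32}
Set B = {2, 12, 22, 26, 30, 31, 34, 37}
A ∩ B = {31}
|A ∩ B| = 1

1


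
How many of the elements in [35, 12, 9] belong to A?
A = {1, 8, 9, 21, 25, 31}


Set A = {1, 8, 9, 21, 25, 31}
Candidates: [35, 12, 9]
Check each candidate:
35 ∉ A, 12 ∉ A, 9 ∈ A
Count of candidates in A: 1

1


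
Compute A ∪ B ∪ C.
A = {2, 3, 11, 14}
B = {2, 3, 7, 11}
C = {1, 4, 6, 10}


Set A = {2, 3, 11, 14}
Set B = {2, 3, 7, 11}
Set C = {1, 4, 6, 10}
First, A ∪ B = {2, 3, 7, 11, 14}
Then, (A ∪ B) ∪ C = {1, 2, 3, 4, 6, 7, 10, 11, 14}

{1, 2, 3, 4, 6, 7, 10, 11, 14}


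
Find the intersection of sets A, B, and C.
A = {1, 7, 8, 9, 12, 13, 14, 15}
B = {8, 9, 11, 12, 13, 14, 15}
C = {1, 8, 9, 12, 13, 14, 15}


Set A = {1, 7, 8, 9, 12, 13, 14, 15}
Set B = {8, 9, 11, 12, 13, 14, 15}
Set C = {1, 8, 9, 12, 13, 14, 15}
First, A ∩ B = {8, 9, 12, 13, 14, 15}
Then, (A ∩ B) ∩ C = {8, 9, 12, 13, 14, 15}

{8, 9, 12, 13, 14, 15}


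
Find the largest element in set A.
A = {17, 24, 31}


Set A = {17, 24, 31}
Elements in ascending order: 17, 24, 31
The largest element is 31.

31


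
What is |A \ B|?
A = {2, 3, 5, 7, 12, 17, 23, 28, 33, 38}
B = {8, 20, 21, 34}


Set A = {2, 3, 5, 7, 12, 17, 23, 28, 33, 38}
Set B = {8, 20, 21, 34}
A \ B = {2, 3, 5, 7, 12, 17, 23, 28, 33, 38}
|A \ B| = 10

10


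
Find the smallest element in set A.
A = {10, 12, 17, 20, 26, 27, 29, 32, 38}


Set A = {10, 12, 17, 20, 26, 27, 29, 32, 38}
Elements in ascending order: 10, 12, 17, 20, 26, 27, 29, 32, 38
The smallest element is 10.

10


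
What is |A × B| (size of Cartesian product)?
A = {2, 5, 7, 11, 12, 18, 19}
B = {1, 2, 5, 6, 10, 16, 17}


Set A = {2, 5, 7, 11, 12, 18, 19} has 7 elements.
Set B = {1, 2, 5, 6, 10, 16, 17} has 7 elements.
|A × B| = |A| × |B| = 7 × 7 = 49

49


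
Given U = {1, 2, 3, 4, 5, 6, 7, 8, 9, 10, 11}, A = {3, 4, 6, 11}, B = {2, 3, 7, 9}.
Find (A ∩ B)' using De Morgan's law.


U = {1, 2, 3, 4, 5, 6, 7, 8, 9, 10, 11}
A = {3, 4, 6, 11}, B = {2, 3, 7, 9}
A ∩ B = {3}
(A ∩ B)' = U \ (A ∩ B) = {1, 2, 4, 5, 6, 7, 8, 9, 10, 11}
Verification via A' ∪ B': A' = {1, 2, 5, 7, 8, 9, 10}, B' = {1, 4, 5, 6, 8, 10, 11}
A' ∪ B' = {1, 2, 4, 5, 6, 7, 8, 9, 10, 11} ✓

{1, 2, 4, 5, 6, 7, 8, 9, 10, 11}


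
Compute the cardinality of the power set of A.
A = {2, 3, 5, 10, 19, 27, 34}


Set A = {2, 3, 5, 10, 19, 27, 34}
|A| = 7
The power set P(A) contains all subsets of A.
|P(A)| = 2^|A| = 2^7 = 128

128


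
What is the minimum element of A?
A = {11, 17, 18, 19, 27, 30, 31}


Set A = {11, 17, 18, 19, 27, 30, 31}
Elements in ascending order: 11, 17, 18, 19, 27, 30, 31
The smallest element is 11.

11


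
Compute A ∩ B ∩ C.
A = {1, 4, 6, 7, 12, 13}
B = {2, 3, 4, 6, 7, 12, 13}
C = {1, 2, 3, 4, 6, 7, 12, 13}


Set A = {1, 4, 6, 7, 12, 13}
Set B = {2, 3, 4, 6, 7, 12, 13}
Set C = {1, 2, 3, 4, 6, 7, 12, 13}
First, A ∩ B = {4, 6, 7, 12, 13}
Then, (A ∩ B) ∩ C = {4, 6, 7, 12, 13}

{4, 6, 7, 12, 13}


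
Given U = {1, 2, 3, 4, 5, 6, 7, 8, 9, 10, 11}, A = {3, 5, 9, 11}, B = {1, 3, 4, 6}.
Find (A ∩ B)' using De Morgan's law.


U = {1, 2, 3, 4, 5, 6, 7, 8, 9, 10, 11}
A = {3, 5, 9, 11}, B = {1, 3, 4, 6}
A ∩ B = {3}
(A ∩ B)' = U \ (A ∩ B) = {1, 2, 4, 5, 6, 7, 8, 9, 10, 11}
Verification via A' ∪ B': A' = {1, 2, 4, 6, 7, 8, 10}, B' = {2, 5, 7, 8, 9, 10, 11}
A' ∪ B' = {1, 2, 4, 5, 6, 7, 8, 9, 10, 11} ✓

{1, 2, 4, 5, 6, 7, 8, 9, 10, 11}


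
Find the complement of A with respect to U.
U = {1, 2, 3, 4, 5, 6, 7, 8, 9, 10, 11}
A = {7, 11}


Universal set U = {1, 2, 3, 4, 5, 6, 7, 8, 9, 10, 11}
Set A = {7, 11}
A' = U \ A = elements in U but not in A
Checking each element of U:
1 (not in A, include), 2 (not in A, include), 3 (not in A, include), 4 (not in A, include), 5 (not in A, include), 6 (not in A, include), 7 (in A, exclude), 8 (not in A, include), 9 (not in A, include), 10 (not in A, include), 11 (in A, exclude)
A' = {1, 2, 3, 4, 5, 6, 8, 9, 10}

{1, 2, 3, 4, 5, 6, 8, 9, 10}


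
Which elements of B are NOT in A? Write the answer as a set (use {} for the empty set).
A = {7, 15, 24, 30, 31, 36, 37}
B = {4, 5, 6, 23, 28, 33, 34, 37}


Set A = {7, 15, 24, 30, 31, 36, 37}
Set B = {4, 5, 6, 23, 28, 33, 34, 37}
Check each element of B against A:
4 ∉ A (include), 5 ∉ A (include), 6 ∉ A (include), 23 ∉ A (include), 28 ∉ A (include), 33 ∉ A (include), 34 ∉ A (include), 37 ∈ A
Elements of B not in A: {4, 5, 6, 23, 28, 33, 34}

{4, 5, 6, 23, 28, 33, 34}


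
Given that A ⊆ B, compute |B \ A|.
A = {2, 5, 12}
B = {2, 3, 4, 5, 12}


Set A = {2, 5, 12}, |A| = 3
Set B = {2, 3, 4, 5, 12}, |B| = 5
Since A ⊆ B: B \ A = {3, 4}
|B| - |A| = 5 - 3 = 2

2


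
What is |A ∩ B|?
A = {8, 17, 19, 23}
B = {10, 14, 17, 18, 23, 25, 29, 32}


Set A = {8, 17, 19, 23}
Set B = {10, 14, 17, 18, 23, 25, 29, 32}
A ∩ B = {17, 23}
|A ∩ B| = 2

2


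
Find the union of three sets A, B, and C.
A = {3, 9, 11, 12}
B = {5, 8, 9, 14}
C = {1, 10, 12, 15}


Set A = {3, 9, 11, 12}
Set B = {5, 8, 9, 14}
Set C = {1, 10, 12, 15}
First, A ∪ B = {3, 5, 8, 9, 11, 12, 14}
Then, (A ∪ B) ∪ C = {1, 3, 5, 8, 9, 10, 11, 12, 14, 15}

{1, 3, 5, 8, 9, 10, 11, 12, 14, 15}
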